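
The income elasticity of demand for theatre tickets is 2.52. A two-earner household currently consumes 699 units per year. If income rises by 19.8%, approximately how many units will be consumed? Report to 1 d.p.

1047.8

%ΔQ ≈ η × %ΔI = 2.52 × 19.8% = 49.896%.
New Q ≈ 699 × (1 + 0.49896) = 1047.8.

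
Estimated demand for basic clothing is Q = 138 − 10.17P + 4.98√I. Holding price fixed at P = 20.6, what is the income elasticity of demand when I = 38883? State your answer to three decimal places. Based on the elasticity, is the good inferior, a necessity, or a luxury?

At P = 20.6, I = 38883: Q = 910.493.
Holding P constant, ∂Q/∂I = 4.98/(2√I) = 0.0126276.
η_I = (∂Q/∂I)·(I/Q) = 0.0126276 × (38883/910.493) = 0.539.
Since 0 < η < 1, this is a necessity.

0.539 (necessity)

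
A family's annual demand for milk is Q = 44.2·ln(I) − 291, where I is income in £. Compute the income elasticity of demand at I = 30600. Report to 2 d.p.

0.27

At I = 30600: Q = 165.531.
dQ/dI = 44.2/I = 0.00144444 at this income.
η = (dQ/dI)·(I/Q) = 0.00144444 × (30600/165.531) = 0.27.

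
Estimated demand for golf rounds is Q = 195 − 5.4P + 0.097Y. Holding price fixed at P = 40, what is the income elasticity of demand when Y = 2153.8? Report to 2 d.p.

1.11

At P = 40, Y = 2153.8: Q = 187.919.
Holding P constant, ∂Q/∂Y = 0.097.
η_Y = (∂Q/∂Y)·(Y/Q) = 0.097 × (2153.8/187.919) = 1.11.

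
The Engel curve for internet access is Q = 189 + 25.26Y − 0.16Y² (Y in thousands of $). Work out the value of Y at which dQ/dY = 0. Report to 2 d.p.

78.94

dQ/dY = 25.26 − 0.32Y.
The good is inferior where dQ/dY < 0. Setting dQ/dY = 0 gives Y = 25.26 / 0.32 = 78.94.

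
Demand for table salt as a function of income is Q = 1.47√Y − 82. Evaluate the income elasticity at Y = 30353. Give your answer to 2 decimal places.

0.74

At Y = 30353: Q = 174.105.
dQ/dY = 1.47/(2√Y) = 0.00421878 at this income.
η = (dQ/dY)·(Y/Q) = 0.00421878 × (30353/174.105) = 0.74.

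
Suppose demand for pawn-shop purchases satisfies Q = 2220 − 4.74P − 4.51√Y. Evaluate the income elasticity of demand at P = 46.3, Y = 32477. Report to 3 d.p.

-0.342

At P = 46.3, Y = 32477: Q = 1187.774.
Holding P constant, ∂Q/∂Y = -4.51/(2√Y) = -0.0125129.
η_Y = (∂Q/∂Y)·(Y/Q) = -0.0125129 × (32477/1187.774) = -0.342.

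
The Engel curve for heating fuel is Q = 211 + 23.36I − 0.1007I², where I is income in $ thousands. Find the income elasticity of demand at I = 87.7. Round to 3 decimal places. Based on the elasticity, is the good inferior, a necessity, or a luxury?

At I = 87.7: Q = 1485.1591.
dQ/dI = 23.36 − 0.2014I = 5.69722.
η = (dQ/dI)·(I/Q) = 5.69722 × (87.7/1485.1591) = 0.336.
0 < η < 1 ⇒ necessity.

0.336 (necessity)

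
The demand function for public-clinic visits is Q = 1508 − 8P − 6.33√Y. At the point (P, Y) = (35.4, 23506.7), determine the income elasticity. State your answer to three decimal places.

-1.908

At P = 35.4, Y = 23506.7: Q = 254.291.
Holding P constant, ∂Q/∂Y = -6.33/(2√Y) = -0.0206432.
η_Y = (∂Q/∂Y)·(Y/Q) = -0.0206432 × (23506.7/254.291) = -1.908.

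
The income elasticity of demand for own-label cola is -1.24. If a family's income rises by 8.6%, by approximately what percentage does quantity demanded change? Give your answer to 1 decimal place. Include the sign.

%ΔQ ≈ η × %ΔI = -1.24 × 8.6% = -10.7%.

-10.7%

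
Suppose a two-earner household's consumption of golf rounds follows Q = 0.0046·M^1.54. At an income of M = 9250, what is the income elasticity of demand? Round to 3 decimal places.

For Q = A·M^β the income elasticity is constant and equal to β.
Here β = 1.54, so η = 1.540.

1.540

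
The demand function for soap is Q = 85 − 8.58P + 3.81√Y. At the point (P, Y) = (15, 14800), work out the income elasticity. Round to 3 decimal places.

0.552

At P = 15, Y = 14800: Q = 419.807.
Holding P constant, ∂Q/∂Y = 3.81/(2√Y) = 0.015659.
η_Y = (∂Q/∂Y)·(Y/Q) = 0.015659 × (14800/419.807) = 0.552.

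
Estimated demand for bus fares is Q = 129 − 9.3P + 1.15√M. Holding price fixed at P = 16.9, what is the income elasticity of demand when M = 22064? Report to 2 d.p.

At P = 16.9, M = 22064: Q = 142.650.
Holding P constant, ∂Q/∂M = 1.15/(2√M) = 0.00387102.
η_M = (∂Q/∂M)·(M/Q) = 0.00387102 × (22064/142.650) = 0.60.

0.60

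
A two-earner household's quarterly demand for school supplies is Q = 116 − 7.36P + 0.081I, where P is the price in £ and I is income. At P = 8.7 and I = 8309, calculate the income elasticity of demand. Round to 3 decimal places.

At P = 8.7, I = 8309: Q = 724.997.
Holding P constant, ∂Q/∂I = 0.081.
η_I = (∂Q/∂I)·(I/Q) = 0.081 × (8309/724.997) = 0.928.

0.928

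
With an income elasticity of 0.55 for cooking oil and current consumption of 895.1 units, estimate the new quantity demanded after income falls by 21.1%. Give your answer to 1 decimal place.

%ΔQ ≈ η × %ΔI = 0.55 × (-21.1%) = -11.605%.
New Q ≈ 895.1 × (1 − 0.11605) = 791.2.

791.2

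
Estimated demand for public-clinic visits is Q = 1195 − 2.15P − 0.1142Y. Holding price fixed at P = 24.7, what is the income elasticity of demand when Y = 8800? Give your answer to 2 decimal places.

At P = 24.7, Y = 8800: Q = 136.935.
Holding P constant, ∂Q/∂Y = −0.1142.
η_Y = (∂Q/∂Y)·(Y/Q) = -0.1142 × (8800/136.935) = -7.34.

-7.34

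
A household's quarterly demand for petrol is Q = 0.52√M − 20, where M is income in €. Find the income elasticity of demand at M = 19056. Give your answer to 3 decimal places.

0.693

At M = 19056: Q = 51.783.
dQ/dM = 0.52/(2√M) = 0.00188346 at this income.
η = (dQ/dM)·(M/Q) = 0.00188346 × (19056/51.783) = 0.693.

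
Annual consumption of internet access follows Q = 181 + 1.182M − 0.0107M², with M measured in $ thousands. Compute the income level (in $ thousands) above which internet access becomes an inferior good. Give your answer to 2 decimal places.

dQ/dM = 1.182 − 0.0214M.
The good is inferior where dQ/dM < 0. Setting dQ/dM = 0 gives M = 1.182 / 0.0214 = 55.23.

55.23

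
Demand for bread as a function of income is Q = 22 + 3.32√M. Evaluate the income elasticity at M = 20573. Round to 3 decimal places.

0.478

At M = 20573: Q = 498.197.
dQ/dM = 3.32/(2√M) = 0.0115734 at this income.
η = (dQ/dM)·(M/Q) = 0.0115734 × (20573/498.197) = 0.478.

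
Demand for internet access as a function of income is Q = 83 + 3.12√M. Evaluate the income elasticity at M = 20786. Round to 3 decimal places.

0.422

At M = 20786: Q = 532.821.
dQ/dM = 3.12/(2√M) = 0.0108203 at this income.
η = (dQ/dM)·(M/Q) = 0.0108203 × (20786/532.821) = 0.422.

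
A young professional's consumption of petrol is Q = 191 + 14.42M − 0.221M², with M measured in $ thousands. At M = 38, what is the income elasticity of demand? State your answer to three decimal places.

-0.215

At M = 38: Q = 419.8360.
dQ/dM = 14.42 − 0.442M = -2.37600.
η = (dQ/dM)·(M/Q) = -2.37600 × (38/419.8360) = -0.215.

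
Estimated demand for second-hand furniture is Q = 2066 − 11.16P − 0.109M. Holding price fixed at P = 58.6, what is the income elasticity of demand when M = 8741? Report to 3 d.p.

-2.075

At P = 58.6, M = 8741: Q = 459.255.
Holding P constant, ∂Q/∂M = −0.109.
η_M = (∂Q/∂M)·(M/Q) = -0.109 × (8741/459.255) = -2.075.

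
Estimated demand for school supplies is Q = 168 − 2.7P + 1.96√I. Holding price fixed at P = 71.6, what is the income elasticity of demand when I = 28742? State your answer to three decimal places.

0.541

At P = 71.6, I = 28742: Q = 306.968.
Holding P constant, ∂Q/∂I = 1.96/(2√I) = 0.00578053.
η_I = (∂Q/∂I)·(I/Q) = 0.00578053 × (28742/306.968) = 0.541.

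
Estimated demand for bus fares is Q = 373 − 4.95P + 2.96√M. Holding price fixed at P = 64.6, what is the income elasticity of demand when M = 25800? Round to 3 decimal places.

0.450

At P = 64.6, M = 25800: Q = 528.676.
Holding P constant, ∂Q/∂M = 2.96/(2√M) = 0.00921408.
η_M = (∂Q/∂M)·(M/Q) = 0.00921408 × (25800/528.676) = 0.450.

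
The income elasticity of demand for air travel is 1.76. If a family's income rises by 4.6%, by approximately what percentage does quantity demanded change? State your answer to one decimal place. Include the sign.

8.1%

%ΔQ ≈ η × %ΔI = 1.76 × 4.6% = 8.1%.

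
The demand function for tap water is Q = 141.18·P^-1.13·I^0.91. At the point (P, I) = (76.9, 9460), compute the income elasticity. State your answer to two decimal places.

0.91

For a multiplicative demand Q = A·P^α·I^β, the income elasticity is β everywhere.
Here β = 0.91, so η = 0.91.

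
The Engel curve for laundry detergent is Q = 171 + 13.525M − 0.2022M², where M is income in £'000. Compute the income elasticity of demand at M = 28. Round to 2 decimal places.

0.16

At M = 28: Q = 391.1752.
dQ/dM = 13.525 − 0.4044M = 2.20180.
η = (dQ/dM)·(M/Q) = 2.20180 × (28/391.1752) = 0.16.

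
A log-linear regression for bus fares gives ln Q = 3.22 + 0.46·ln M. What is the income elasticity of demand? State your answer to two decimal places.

In a log-linear demand, the coefficient on ln M is the income elasticity.
So η = 0.46.

0.46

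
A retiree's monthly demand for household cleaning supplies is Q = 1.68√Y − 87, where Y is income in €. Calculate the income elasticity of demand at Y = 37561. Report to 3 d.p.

0.682

At Y = 37561: Q = 238.595.
dQ/dY = 1.68/(2√Y) = 0.00433422 at this income.
η = (dQ/dY)·(Y/Q) = 0.00433422 × (37561/238.595) = 0.682.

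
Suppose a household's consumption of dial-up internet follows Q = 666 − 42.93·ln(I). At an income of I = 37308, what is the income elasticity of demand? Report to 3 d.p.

-0.201

At I = 37308: Q = 214.077.
dQ/dI = -42.93/I = -0.00115069 at this income.
η = (dQ/dI)·(I/Q) = -0.00115069 × (37308/214.077) = -0.201.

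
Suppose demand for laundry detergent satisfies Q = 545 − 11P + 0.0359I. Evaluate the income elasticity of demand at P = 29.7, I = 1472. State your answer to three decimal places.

0.195

At P = 29.7, I = 1472: Q = 271.145.
Holding P constant, ∂Q/∂I = 0.0359.
η_I = (∂Q/∂I)·(I/Q) = 0.0359 × (1472/271.145) = 0.195.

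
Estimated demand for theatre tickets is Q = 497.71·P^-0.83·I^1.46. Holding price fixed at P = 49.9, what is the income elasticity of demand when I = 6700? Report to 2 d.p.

1.46

For a multiplicative demand Q = A·P^α·I^β, the income elasticity is β everywhere.
Here β = 1.46, so η = 1.46.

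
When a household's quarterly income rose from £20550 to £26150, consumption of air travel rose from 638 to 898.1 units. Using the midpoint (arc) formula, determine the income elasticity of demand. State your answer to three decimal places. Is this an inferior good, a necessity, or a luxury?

1.412 (luxury)

ΔQ = 898.1 − 638 = 260.1; midpoint Q̄ = (638 + 898.1)/2 = 768.05.
ΔI = 26150 − 20550 = 5600; midpoint Ī = (20550 + 26150)/2 = 23350.
η = (ΔQ/Q̄) ÷ (ΔI/Ī) = (260.1/768.05) ÷ (5600/23350) = 1.412.
η > 1 ⇒ luxury.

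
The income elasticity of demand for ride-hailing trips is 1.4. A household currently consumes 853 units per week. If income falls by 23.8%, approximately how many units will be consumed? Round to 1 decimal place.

568.8

%ΔQ ≈ η × %ΔI = 1.4 × (-23.8%) = -33.32%.
New Q ≈ 853 × (1 − 0.3332) = 568.8.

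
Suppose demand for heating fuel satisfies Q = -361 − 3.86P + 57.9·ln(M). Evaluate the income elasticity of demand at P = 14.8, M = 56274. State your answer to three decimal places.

0.269

At P = 14.8, M = 56274: Q = 215.181.
Holding P constant, ∂Q/∂M = 57.9/M = 0.00102889.
η_M = (∂Q/∂M)·(M/Q) = 0.00102889 × (56274/215.181) = 0.269.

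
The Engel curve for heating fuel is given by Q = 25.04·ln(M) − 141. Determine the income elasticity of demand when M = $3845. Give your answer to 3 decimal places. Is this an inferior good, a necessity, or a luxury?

0.381 (necessity)

At M = 3845: Q = 65.693.
dQ/dM = 25.04/M = 0.00651235 at this income.
η = (dQ/dM)·(M/Q) = 0.00651235 × (3845/65.693) = 0.381.
Since 0 < η < 1, the good is a necessity.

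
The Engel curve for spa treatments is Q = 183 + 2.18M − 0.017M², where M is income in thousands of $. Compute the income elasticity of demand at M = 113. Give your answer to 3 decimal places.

-0.885

At M = 113: Q = 212.2670.
dQ/dM = 2.18 − 0.034M = -1.66200.
η = (dQ/dM)·(M/Q) = -1.66200 × (113/212.2670) = -0.885.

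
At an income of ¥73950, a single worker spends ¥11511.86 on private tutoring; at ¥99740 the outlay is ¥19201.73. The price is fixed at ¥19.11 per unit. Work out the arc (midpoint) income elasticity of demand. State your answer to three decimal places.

With a constant price, Q₁ = 11511.86/19.11 = 602.400 and Q₂ = 19201.73/19.11 = 1004.800 (equivalently, work directly with expenditure since P cancels).
Midpoint %ΔQ = (19201.73 − 11511.86)/15356.80 = 0.50075; midpoint %ΔI = (99740 − 73950)/86845 = 0.29697.
η = 0.50075 / 0.29697 = 1.686.

1.686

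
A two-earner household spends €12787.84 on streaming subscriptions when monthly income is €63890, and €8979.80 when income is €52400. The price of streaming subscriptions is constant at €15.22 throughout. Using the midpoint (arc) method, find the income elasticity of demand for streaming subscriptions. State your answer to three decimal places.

With a constant price, Q₁ = 12787.84/15.22 = 840.200 and Q₂ = 8979.80/15.22 = 590.000 (equivalently, work directly with expenditure since P cancels).
Midpoint %ΔQ = (8979.80 − 12787.84)/10883.82 = -0.34988; midpoint %ΔI = (52400 − 63890)/58145 = -0.19761.
η = -0.34988 / -0.19761 = 1.771.

1.771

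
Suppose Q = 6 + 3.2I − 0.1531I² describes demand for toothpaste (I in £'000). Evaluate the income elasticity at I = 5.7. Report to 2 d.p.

At I = 5.7: Q = 19.2658.
dQ/dI = 3.2 − 0.3062I = 1.45466.
η = (dQ/dI)·(I/Q) = 1.45466 × (5.7/19.2658) = 0.43.

0.43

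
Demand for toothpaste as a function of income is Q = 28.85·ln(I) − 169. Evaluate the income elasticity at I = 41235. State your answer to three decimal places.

0.210

At I = 41235: Q = 137.590.
dQ/dI = 28.85/I = 0.000699648 at this income.
η = (dQ/dI)·(I/Q) = 0.000699648 × (41235/137.590) = 0.210.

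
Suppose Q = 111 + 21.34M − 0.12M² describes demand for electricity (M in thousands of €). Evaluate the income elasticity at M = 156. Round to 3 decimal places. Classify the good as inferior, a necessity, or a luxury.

At M = 156: Q = 519.7200.
dQ/dM = 21.34 − 0.24M = -16.10000.
η = (dQ/dM)·(M/Q) = -16.10000 × (156/519.7200) = -4.833.
η < 0 ⇒ inferior good.

-4.833 (inferior good)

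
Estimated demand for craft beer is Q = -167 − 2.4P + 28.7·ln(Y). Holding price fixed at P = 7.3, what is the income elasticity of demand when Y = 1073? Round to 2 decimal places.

At P = 7.3, Y = 1073: Q = 15.755.
Holding P constant, ∂Q/∂Y = 28.7/Y = 0.0267474.
η_Y = (∂Q/∂Y)·(Y/Q) = 0.0267474 × (1073/15.755) = 1.82.

1.82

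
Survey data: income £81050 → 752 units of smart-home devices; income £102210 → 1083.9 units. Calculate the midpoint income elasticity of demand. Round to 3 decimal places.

ΔQ = 1083.9 − 752 = 331.9; midpoint Q̄ = (752 + 1083.9)/2 = 917.95.
ΔI = 102210 − 81050 = 21160; midpoint Ī = (81050 + 102210)/2 = 91630.
η = (ΔQ/Q̄) ÷ (ΔI/Ī) = (331.9/917.95) ÷ (21160/91630) = 1.566.

1.566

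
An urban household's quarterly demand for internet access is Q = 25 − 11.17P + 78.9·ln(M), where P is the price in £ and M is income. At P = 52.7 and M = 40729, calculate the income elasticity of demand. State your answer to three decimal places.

0.288

At P = 52.7, M = 40729: Q = 273.840.
Holding P constant, ∂Q/∂M = 78.9/M = 0.00193719.
η_M = (∂Q/∂M)·(M/Q) = 0.00193719 × (40729/273.840) = 0.288.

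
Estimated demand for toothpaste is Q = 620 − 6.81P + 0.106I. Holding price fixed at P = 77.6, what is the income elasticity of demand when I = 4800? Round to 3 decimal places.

0.848

At P = 77.6, I = 4800: Q = 600.344.
Holding P constant, ∂Q/∂I = 0.106.
η_I = (∂Q/∂I)·(I/Q) = 0.106 × (4800/600.344) = 0.848.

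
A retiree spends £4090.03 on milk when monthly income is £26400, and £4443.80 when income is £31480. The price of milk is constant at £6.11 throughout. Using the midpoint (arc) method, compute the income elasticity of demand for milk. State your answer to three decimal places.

0.472

With a constant price, Q₁ = 4090.03/6.11 = 669.399 and Q₂ = 4443.80/6.11 = 727.300 (equivalently, work directly with expenditure since P cancels).
Midpoint %ΔQ = (4443.80 − 4090.03)/4266.92 = 0.08291; midpoint %ΔI = (31480 − 26400)/28940 = 0.17554.
η = 0.08291 / 0.17554 = 0.472.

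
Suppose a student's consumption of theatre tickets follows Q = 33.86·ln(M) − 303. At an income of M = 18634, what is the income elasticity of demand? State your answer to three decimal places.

At M = 18634: Q = 29.937.
dQ/dM = 33.86/M = 0.00181711 at this income.
η = (dQ/dM)·(M/Q) = 0.00181711 × (18634/29.937) = 1.131.

1.131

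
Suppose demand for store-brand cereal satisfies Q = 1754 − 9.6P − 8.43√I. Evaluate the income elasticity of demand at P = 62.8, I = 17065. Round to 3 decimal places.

-11.038

At P = 62.8, I = 17065: Q = 49.883.
Holding P constant, ∂Q/∂I = -8.43/(2√I) = -0.0322659.
η_I = (∂Q/∂I)·(I/Q) = -0.0322659 × (17065/49.883) = -11.038.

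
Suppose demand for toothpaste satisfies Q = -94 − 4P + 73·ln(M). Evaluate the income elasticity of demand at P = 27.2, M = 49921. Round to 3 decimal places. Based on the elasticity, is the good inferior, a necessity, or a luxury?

At P = 27.2, M = 49921: Q = 586.928.
Holding P constant, ∂Q/∂M = 73/M = 0.00146231.
η_M = (∂Q/∂M)·(M/Q) = 0.00146231 × (49921/586.928) = 0.124.
Since 0 < η < 1, this is a necessity.

0.124 (necessity)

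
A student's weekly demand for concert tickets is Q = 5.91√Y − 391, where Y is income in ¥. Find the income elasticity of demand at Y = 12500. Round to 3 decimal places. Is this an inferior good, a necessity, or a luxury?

1.225 (luxury)

At Y = 12500: Q = 269.758.
dQ/dY = 5.91/(2√Y) = 0.0264303 at this income.
η = (dQ/dY)·(Y/Q) = 0.0264303 × (12500/269.758) = 1.225.
Since η > 1, the good is a luxury.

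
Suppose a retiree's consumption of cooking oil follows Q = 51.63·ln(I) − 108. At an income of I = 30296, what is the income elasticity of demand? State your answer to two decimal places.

0.12

At I = 30296: Q = 424.758.
dQ/dI = 51.63/I = 0.00170419 at this income.
η = (dQ/dI)·(I/Q) = 0.00170419 × (30296/424.758) = 0.12.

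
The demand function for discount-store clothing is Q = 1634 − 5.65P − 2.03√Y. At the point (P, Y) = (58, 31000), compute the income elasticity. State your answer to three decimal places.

At P = 58, Y = 31000: Q = 948.882.
Holding P constant, ∂Q/∂Y = -2.03/(2√Y) = -0.00576481.
η_Y = (∂Q/∂Y)·(Y/Q) = -0.00576481 × (31000/948.882) = -0.188.

-0.188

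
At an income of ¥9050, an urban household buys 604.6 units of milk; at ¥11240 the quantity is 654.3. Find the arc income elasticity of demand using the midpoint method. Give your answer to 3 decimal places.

0.366

ΔQ = 654.3 − 604.6 = 49.7; midpoint Q̄ = (604.6 + 654.3)/2 = 629.45.
ΔI = 11240 − 9050 = 2190; midpoint Ī = (9050 + 11240)/2 = 10145.
η = (ΔQ/Q̄) ÷ (ΔI/Ī) = (49.7/629.45) ÷ (2190/10145) = 0.366.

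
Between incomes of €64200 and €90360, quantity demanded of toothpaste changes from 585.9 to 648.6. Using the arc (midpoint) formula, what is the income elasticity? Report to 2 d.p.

ΔQ = 648.6 − 585.9 = 62.7; midpoint Q̄ = (585.9 + 648.6)/2 = 617.25.
ΔI = 90360 − 64200 = 26160; midpoint Ī = (64200 + 90360)/2 = 77280.
η = (ΔQ/Q̄) ÷ (ΔI/Ī) = (62.7/617.25) ÷ (26160/77280) = 0.30.

0.30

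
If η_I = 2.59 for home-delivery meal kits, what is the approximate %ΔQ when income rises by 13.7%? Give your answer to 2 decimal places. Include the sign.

%ΔQ ≈ η × %ΔI = 2.59 × 13.7% = 35.48%.

35.48%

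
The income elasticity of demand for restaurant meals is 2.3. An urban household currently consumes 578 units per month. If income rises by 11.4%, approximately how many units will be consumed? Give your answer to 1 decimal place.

729.6

%ΔQ ≈ η × %ΔI = 2.3 × 11.4% = 26.22%.
New Q ≈ 578 × (1 + 0.2622) = 729.6.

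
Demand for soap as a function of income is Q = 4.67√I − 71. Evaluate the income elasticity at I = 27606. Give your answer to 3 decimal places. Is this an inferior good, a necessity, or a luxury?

At I = 27606: Q = 704.923.
dQ/dI = 4.67/(2√I) = 0.0140535 at this income.
η = (dQ/dI)·(I/Q) = 0.0140535 × (27606/704.923) = 0.550.
Since 0 < η < 1, the good is a necessity.

0.550 (necessity)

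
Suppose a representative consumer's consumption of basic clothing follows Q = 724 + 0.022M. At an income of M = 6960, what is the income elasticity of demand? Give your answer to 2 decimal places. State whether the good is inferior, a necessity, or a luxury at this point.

0.17 (necessity)

At M = 6960: Q = 877.120.
dQ/dM = 0.022.
η = (dQ/dM)·(M/Q) = 0.022 × (6960/877.120) = 0.17.
Since 0 < η < 1, the good is a necessity.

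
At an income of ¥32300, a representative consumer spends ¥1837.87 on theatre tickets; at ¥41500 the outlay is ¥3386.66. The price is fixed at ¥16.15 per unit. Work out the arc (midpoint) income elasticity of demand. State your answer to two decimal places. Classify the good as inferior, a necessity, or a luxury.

With a constant price, Q₁ = 1837.87/16.15 = 113.800 and Q₂ = 3386.66/16.15 = 209.700 (equivalently, work directly with expenditure since P cancels).
Midpoint %ΔQ = (3386.66 − 1837.87)/2612.27 = 0.59289; midpoint %ΔI = (41500 − 32300)/36900 = 0.24932.
η = 0.59289 / 0.24932 = 2.38.
η > 1 ⇒ luxury.

2.38 (luxury)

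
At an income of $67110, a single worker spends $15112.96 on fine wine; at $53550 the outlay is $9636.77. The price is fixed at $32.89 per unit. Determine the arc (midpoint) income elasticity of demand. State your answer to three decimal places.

1.969

With a constant price, Q₁ = 15112.96/32.89 = 459.500 and Q₂ = 9636.77/32.89 = 293.000 (equivalently, work directly with expenditure since P cancels).
Midpoint %ΔQ = (9636.77 − 15112.96)/12374.87 = -0.44253; midpoint %ΔI = (53550 − 67110)/60330 = -0.22476.
η = -0.44253 / -0.22476 = 1.969.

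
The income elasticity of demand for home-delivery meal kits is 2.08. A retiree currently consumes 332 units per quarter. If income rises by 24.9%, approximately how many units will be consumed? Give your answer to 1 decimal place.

503.9

%ΔQ ≈ η × %ΔI = 2.08 × 24.9% = 51.792%.
New Q ≈ 332 × (1 + 0.51792) = 503.9.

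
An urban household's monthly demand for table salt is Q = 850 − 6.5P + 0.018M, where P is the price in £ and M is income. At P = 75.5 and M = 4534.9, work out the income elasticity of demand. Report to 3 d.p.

At P = 75.5, M = 4534.9: Q = 440.878.
Holding P constant, ∂Q/∂M = 0.018.
η_M = (∂Q/∂M)·(M/Q) = 0.018 × (4534.9/440.878) = 0.185.

0.185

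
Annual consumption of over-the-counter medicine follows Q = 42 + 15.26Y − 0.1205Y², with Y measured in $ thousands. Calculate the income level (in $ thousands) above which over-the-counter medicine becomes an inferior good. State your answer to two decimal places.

63.32

dQ/dY = 15.26 − 0.241Y.
The good is inferior where dQ/dY < 0. Setting dQ/dY = 0 gives Y = 15.26 / 0.241 = 63.32.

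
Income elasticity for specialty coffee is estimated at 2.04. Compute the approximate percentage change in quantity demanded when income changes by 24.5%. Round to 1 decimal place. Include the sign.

%ΔQ ≈ η × %ΔI = 2.04 × 24.5% = 50.0%.

50.0%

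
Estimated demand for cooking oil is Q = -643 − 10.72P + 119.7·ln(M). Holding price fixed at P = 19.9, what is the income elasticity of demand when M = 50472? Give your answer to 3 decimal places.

At P = 19.9, M = 50472: Q = 439.924.
Holding P constant, ∂Q/∂M = 119.7/M = 0.00237161.
η_M = (∂Q/∂M)·(M/Q) = 0.00237161 × (50472/439.924) = 0.272.

0.272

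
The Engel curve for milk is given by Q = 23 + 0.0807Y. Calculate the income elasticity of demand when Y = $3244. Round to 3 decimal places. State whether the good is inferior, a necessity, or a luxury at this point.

0.919 (necessity)

At Y = 3244: Q = 284.791.
dQ/dY = 0.0807.
η = (dQ/dY)·(Y/Q) = 0.0807 × (3244/284.791) = 0.919.
Since 0 < η < 1, the good is a necessity.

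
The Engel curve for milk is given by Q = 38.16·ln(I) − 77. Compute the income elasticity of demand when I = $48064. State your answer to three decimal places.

0.114

At I = 48064: Q = 334.376.
dQ/dI = 38.16/I = 0.000793941 at this income.
η = (dQ/dI)·(I/Q) = 0.000793941 × (48064/334.376) = 0.114.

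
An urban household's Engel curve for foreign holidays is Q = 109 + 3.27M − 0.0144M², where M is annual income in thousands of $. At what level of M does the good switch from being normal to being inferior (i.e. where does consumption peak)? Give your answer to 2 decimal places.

113.54

dQ/dM = 3.27 − 0.0288M.
The good is inferior where dQ/dM < 0. Setting dQ/dM = 0 gives M = 3.27 / 0.0288 = 113.54.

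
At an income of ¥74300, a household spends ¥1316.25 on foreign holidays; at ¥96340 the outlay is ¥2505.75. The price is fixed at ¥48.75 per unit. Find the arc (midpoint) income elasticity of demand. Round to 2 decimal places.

With a constant price, Q₁ = 1316.25/48.75 = 27.000 and Q₂ = 2505.75/48.75 = 51.400 (equivalently, work directly with expenditure since P cancels).
Midpoint %ΔQ = (2505.75 − 1316.25)/1911.00 = 0.62245; midpoint %ΔI = (96340 − 74300)/85320 = 0.25832.
η = 0.62245 / 0.25832 = 2.41.

2.41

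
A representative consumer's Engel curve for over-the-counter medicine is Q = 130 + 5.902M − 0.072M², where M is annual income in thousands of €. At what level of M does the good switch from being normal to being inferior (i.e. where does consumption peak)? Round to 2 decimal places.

40.99

dQ/dM = 5.902 − 0.144M.
The good is inferior where dQ/dM < 0. Setting dQ/dM = 0 gives M = 5.902 / 0.144 = 40.99.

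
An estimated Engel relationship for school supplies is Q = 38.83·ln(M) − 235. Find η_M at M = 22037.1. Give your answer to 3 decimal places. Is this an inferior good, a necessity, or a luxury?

At M = 22037.1: Q = 153.319.
dQ/dM = 38.83/M = 0.00176203 at this income.
η = (dQ/dM)·(M/Q) = 0.00176203 × (22037.1/153.319) = 0.253.
Since 0 < η < 1, the good is a necessity.

0.253 (necessity)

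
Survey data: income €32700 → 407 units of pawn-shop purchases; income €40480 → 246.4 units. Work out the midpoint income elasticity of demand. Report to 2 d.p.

ΔQ = 246.4 − 407 = -160.6; midpoint Q̄ = (407 + 246.4)/2 = 326.7.
ΔI = 40480 − 32700 = 7780; midpoint Ī = (32700 + 40480)/2 = 36590.
η = (ΔQ/Q̄) ÷ (ΔI/Ī) = (-160.6/326.7) ÷ (7780/36590) = -2.31.

-2.31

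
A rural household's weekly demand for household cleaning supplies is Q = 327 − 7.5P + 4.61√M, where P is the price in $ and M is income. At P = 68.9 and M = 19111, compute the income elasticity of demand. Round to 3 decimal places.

0.712

At P = 68.9, M = 19111: Q = 447.548.
Holding P constant, ∂Q/∂M = 4.61/(2√M) = 0.0166736.
η_M = (∂Q/∂M)·(M/Q) = 0.0166736 × (19111/447.548) = 0.712.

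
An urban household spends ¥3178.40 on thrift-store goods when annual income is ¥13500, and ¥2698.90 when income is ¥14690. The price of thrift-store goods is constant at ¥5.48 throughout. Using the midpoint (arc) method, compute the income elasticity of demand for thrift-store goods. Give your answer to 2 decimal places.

With a constant price, Q₁ = 3178.40/5.48 = 580.000 and Q₂ = 2698.90/5.48 = 492.500 (equivalently, work directly with expenditure since P cancels).
Midpoint %ΔQ = (2698.90 − 3178.40)/2938.65 = -0.16317; midpoint %ΔI = (14690 − 13500)/14095 = 0.08443.
η = -0.16317 / 0.08443 = -1.93.

-1.93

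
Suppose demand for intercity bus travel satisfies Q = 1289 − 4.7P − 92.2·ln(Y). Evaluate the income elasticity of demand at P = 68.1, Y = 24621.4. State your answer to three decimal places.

-2.515

At P = 68.1, Y = 24621.4: Q = 36.662.
Holding P constant, ∂Q/∂Y = -92.2/Y = -0.00374471.
η_Y = (∂Q/∂Y)·(Y/Q) = -0.00374471 × (24621.4/36.662) = -2.515.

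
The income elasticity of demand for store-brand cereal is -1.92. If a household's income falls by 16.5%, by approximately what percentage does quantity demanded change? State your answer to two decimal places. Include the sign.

%ΔQ ≈ η × %ΔI = -1.92 × (-16.5%) = 31.68%.

31.68%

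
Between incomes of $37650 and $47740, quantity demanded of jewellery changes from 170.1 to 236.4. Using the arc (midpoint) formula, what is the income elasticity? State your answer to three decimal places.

1.380

ΔQ = 236.4 − 170.1 = 66.3; midpoint Q̄ = (170.1 + 236.4)/2 = 203.25.
ΔI = 47740 − 37650 = 10090; midpoint Ī = (37650 + 47740)/2 = 42695.
η = (ΔQ/Q̄) ÷ (ΔI/Ī) = (66.3/203.25) ÷ (10090/42695) = 1.380.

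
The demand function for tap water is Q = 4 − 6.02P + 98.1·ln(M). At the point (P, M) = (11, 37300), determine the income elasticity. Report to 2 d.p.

At P = 11, M = 37300: Q = 970.454.
Holding P constant, ∂Q/∂M = 98.1/M = 0.00263003.
η_M = (∂Q/∂M)·(M/Q) = 0.00263003 × (37300/970.454) = 0.10.

0.10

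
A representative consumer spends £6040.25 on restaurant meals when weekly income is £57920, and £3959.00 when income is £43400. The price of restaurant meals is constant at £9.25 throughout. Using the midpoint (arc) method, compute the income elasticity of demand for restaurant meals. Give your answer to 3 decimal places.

1.452

With a constant price, Q₁ = 6040.25/9.25 = 653.000 and Q₂ = 3959.00/9.25 = 428.000 (equivalently, work directly with expenditure since P cancels).
Midpoint %ΔQ = (3959.00 − 6040.25)/4999.63 = -0.41628; midpoint %ΔI = (43400 − 57920)/50660 = -0.28662.
η = -0.41628 / -0.28662 = 1.452.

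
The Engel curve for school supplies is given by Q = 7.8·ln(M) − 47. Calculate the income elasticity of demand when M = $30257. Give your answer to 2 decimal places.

At M = 30257: Q = 33.476.
dQ/dM = 7.8/M = 0.000257792 at this income.
η = (dQ/dM)·(M/Q) = 0.000257792 × (30257/33.476) = 0.23.

0.23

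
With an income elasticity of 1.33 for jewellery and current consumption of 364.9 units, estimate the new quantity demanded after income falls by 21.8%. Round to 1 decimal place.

259.1

%ΔQ ≈ η × %ΔI = 1.33 × (-21.8%) = -28.994%.
New Q ≈ 364.9 × (1 − 0.28994) = 259.1.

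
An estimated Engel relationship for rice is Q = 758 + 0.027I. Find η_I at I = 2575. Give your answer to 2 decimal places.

0.08

At I = 2575: Q = 827.525.
dQ/dI = 0.027.
η = (dQ/dI)·(I/Q) = 0.027 × (2575/827.525) = 0.08.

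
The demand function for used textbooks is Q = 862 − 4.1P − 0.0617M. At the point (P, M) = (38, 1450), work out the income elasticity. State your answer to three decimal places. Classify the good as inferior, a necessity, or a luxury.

-0.145 (inferior good)

At P = 38, M = 1450: Q = 616.735.
Holding P constant, ∂Q/∂M = −0.0617.
η_M = (∂Q/∂M)·(M/Q) = -0.0617 × (1450/616.735) = -0.145.
Since η < 0, this is an inferior good.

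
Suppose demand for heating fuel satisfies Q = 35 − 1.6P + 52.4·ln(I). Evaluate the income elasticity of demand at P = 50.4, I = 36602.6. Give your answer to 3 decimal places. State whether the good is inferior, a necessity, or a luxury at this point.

At P = 50.4, I = 36602.6: Q = 504.973.
Holding P constant, ∂Q/∂I = 52.4/I = 0.00143159.
η_I = (∂Q/∂I)·(I/Q) = 0.00143159 × (36602.6/504.973) = 0.104.
Since 0 < η < 1, this is a necessity.

0.104 (necessity)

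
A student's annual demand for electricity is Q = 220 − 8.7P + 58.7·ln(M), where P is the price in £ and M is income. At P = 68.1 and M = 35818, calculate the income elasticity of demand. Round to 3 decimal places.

At P = 68.1, M = 35818: Q = 243.070.
Holding P constant, ∂Q/∂M = 58.7/M = 0.00163884.
η_M = (∂Q/∂M)·(M/Q) = 0.00163884 × (35818/243.070) = 0.241.

0.241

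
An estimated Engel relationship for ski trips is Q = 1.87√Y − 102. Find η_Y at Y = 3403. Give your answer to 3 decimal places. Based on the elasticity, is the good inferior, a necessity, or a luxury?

7.696 (luxury)

At Y = 3403: Q = 7.087.
dQ/dY = 1.87/(2√Y) = 0.016028 at this income.
η = (dQ/dY)·(Y/Q) = 0.016028 × (3403/7.087) = 7.696.
Since η > 1, the good is a luxury.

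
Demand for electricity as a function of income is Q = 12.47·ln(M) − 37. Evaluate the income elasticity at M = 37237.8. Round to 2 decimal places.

0.13

At M = 37237.8: Q = 94.248.
dQ/dM = 12.47/M = 0.000334875 at this income.
η = (dQ/dM)·(M/Q) = 0.000334875 × (37237.8/94.248) = 0.13.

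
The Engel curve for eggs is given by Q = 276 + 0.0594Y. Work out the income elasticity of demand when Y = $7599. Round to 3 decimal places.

0.621

At Y = 7599: Q = 727.381.
dQ/dY = 0.0594.
η = (dQ/dY)·(Y/Q) = 0.0594 × (7599/727.381) = 0.621.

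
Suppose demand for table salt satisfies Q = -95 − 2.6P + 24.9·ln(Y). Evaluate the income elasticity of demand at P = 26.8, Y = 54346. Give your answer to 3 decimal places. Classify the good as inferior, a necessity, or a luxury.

0.233 (necessity)

At P = 26.8, Y = 54346: Q = 106.808.
Holding P constant, ∂Q/∂Y = 24.9/Y = 0.000458175.
η_Y = (∂Q/∂Y)·(Y/Q) = 0.000458175 × (54346/106.808) = 0.233.
Since 0 < η < 1, this is a necessity.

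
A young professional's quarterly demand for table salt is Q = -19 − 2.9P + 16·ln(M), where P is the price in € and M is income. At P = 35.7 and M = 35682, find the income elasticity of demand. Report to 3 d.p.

0.354

At P = 35.7, M = 35682: Q = 45.188.
Holding P constant, ∂Q/∂M = 16/M = 0.000448405.
η_M = (∂Q/∂M)·(M/Q) = 0.000448405 × (35682/45.188) = 0.354.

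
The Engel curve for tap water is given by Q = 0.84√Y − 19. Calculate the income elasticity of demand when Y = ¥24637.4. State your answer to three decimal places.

At Y = 24637.4: Q = 112.849.
dQ/dY = 0.84/(2√Y) = 0.00267579 at this income.
η = (dQ/dY)·(Y/Q) = 0.00267579 × (24637.4/112.849) = 0.584.

0.584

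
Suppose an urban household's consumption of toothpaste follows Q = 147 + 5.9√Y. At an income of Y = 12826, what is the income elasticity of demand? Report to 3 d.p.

At Y = 12826: Q = 815.186.
dQ/dY = 5.9/(2√Y) = 0.0260481 at this income.
η = (dQ/dY)·(Y/Q) = 0.0260481 × (12826/815.186) = 0.410.

0.410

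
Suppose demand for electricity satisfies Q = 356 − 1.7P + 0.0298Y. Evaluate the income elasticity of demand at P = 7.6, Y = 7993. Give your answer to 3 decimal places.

0.410

At P = 7.6, Y = 7993: Q = 581.271.
Holding P constant, ∂Q/∂Y = 0.0298.
η_Y = (∂Q/∂Y)·(Y/Q) = 0.0298 × (7993/581.271) = 0.410.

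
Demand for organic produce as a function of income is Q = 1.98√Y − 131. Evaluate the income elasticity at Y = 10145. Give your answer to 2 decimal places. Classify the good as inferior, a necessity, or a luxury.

1.46 (luxury)

At Y = 10145: Q = 68.430.
dQ/dY = 1.98/(2√Y) = 0.009829 at this income.
η = (dQ/dY)·(Y/Q) = 0.009829 × (10145/68.430) = 1.46.
Since η > 1, the good is a luxury.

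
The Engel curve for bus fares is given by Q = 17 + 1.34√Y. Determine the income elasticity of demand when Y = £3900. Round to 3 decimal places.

0.416

At Y = 3900: Q = 100.683.
dQ/dY = 1.34/(2√Y) = 0.0107286 at this income.
η = (dQ/dY)·(Y/Q) = 0.0107286 × (3900/100.683) = 0.416.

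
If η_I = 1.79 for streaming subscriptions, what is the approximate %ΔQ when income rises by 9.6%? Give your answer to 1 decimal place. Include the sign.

17.2%

%ΔQ ≈ η × %ΔI = 1.79 × 9.6% = 17.2%.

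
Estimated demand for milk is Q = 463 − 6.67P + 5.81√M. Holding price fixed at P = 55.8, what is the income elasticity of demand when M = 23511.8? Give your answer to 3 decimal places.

0.454

At P = 55.8, M = 23511.8: Q = 981.694.
Holding P constant, ∂Q/∂M = 5.81/(2√M) = 0.0189454.
η_M = (∂Q/∂M)·(M/Q) = 0.0189454 × (23511.8/981.694) = 0.454.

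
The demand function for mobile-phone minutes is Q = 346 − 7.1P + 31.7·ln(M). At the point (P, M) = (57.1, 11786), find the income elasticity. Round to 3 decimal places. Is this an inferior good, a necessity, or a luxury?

At P = 57.1, M = 11786: Q = 237.767.
Holding P constant, ∂Q/∂M = 31.7/M = 0.00268963.
η_M = (∂Q/∂M)·(M/Q) = 0.00268963 × (11786/237.767) = 0.133.
Since 0 < η < 1, this is a necessity.

0.133 (necessity)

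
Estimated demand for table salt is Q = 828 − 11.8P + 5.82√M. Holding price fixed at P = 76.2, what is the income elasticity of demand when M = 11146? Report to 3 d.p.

0.565

At P = 76.2, M = 11146: Q = 543.284.
Holding P constant, ∂Q/∂M = 5.82/(2√M) = 0.0275634.
η_M = (∂Q/∂M)·(M/Q) = 0.0275634 × (11146/543.284) = 0.565.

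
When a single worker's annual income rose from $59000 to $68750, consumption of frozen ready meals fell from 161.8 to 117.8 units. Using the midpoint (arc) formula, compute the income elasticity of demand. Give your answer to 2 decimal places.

ΔQ = 117.8 − 161.8 = -44; midpoint Q̄ = (161.8 + 117.8)/2 = 139.8.
ΔI = 68750 − 59000 = 9750; midpoint Ī = (59000 + 68750)/2 = 63875.
η = (ΔQ/Q̄) ÷ (ΔI/Ī) = (-44/139.8) ÷ (9750/63875) = -2.06.

-2.06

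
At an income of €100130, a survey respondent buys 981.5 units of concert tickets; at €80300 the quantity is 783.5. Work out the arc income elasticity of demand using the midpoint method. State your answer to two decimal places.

ΔQ = 783.5 − 981.5 = -198; midpoint Q̄ = (981.5 + 783.5)/2 = 882.5.
ΔI = 80300 − 100130 = -19830; midpoint Ī = (100130 + 80300)/2 = 90215.
η = (ΔQ/Q̄) ÷ (ΔI/Ī) = (-198/882.5) ÷ (-19830/90215) = 1.02.

1.02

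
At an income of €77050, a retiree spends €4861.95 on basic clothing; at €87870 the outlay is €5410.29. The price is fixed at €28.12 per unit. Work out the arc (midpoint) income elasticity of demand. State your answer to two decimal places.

0.81

With a constant price, Q₁ = 4861.95/28.12 = 172.900 and Q₂ = 5410.29/28.12 = 192.400 (equivalently, work directly with expenditure since P cancels).
Midpoint %ΔQ = (5410.29 − 4861.95)/5136.12 = 0.10676; midpoint %ΔI = (87870 − 77050)/82460 = 0.13122.
η = 0.10676 / 0.13122 = 0.81.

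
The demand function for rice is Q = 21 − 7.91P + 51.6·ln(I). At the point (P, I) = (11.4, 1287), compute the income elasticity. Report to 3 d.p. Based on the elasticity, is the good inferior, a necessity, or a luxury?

0.172 (necessity)

At P = 11.4, I = 1287: Q = 300.286.
Holding P constant, ∂Q/∂I = 51.6/I = 0.0400932.
η_I = (∂Q/∂I)·(I/Q) = 0.0400932 × (1287/300.286) = 0.172.
Since 0 < η < 1, this is a necessity.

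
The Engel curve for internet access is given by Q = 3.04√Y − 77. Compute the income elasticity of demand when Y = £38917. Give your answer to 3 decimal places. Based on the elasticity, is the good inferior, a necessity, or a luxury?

At Y = 38917: Q = 522.713.
dQ/dY = 3.04/(2√Y) = 0.00770502 at this income.
η = (dQ/dY)·(Y/Q) = 0.00770502 × (38917/522.713) = 0.574.
Since 0 < η < 1, the good is a necessity.

0.574 (necessity)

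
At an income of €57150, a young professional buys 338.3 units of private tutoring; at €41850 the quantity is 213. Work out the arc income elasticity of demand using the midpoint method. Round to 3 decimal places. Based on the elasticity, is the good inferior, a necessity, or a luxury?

1.471 (luxury)

ΔQ = 213 − 338.3 = -125.3; midpoint Q̄ = (338.3 + 213)/2 = 275.65.
ΔI = 41850 − 57150 = -15300; midpoint Ī = (57150 + 41850)/2 = 49500.
η = (ΔQ/Q̄) ÷ (ΔI/Ī) = (-125.3/275.65) ÷ (-15300/49500) = 1.471.
η > 1 ⇒ luxury.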